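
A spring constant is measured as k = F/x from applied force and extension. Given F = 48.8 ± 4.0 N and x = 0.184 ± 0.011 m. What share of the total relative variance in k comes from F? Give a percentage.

65.3%

(δk/k)² = (1·δF/F)² + (-1·δx/x)²
  F term: (1×0.0820)² = 0.00672
  x term: (-1×0.0598)² = 0.00357
Total = 0.0103. Share from F = 0.00672/0.0103 = 0.653.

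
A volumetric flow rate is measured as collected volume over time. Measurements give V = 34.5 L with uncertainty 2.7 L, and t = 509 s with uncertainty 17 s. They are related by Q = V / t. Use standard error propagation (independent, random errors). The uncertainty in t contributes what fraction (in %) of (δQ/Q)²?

15.4%

(δQ/Q)² = (1·δV/V)² + (-1·δt/t)²
  V term: (1×0.0783)² = 0.00612
  t term: (-1×0.0334)² = 0.00112
Total = 0.00724. Share from t = 0.00112/0.00724 = 0.154.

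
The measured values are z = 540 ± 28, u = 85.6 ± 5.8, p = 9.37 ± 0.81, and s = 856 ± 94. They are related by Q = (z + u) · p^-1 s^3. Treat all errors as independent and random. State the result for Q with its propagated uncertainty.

Let w = z + u = 626. δw = √(δz² + δu²) = √(784 + 33.6) = 28.6, so δw/w = 0.0457.
Q is then a monomial in w, p, s:
δQ/Q = √((δw/w)² + (-1·δp/p)² + (3·δs/s)²) = √(0.00209 + 0.00747 + 0.109) = 0.344
Q = 4.19e+10, so δQ = 0.344 × 4.19e+10 = 1.44e+10.

(4.19 ± 1.44) × 10^10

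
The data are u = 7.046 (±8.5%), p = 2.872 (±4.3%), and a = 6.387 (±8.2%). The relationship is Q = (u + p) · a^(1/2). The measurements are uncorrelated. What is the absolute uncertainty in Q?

1.86

Let w = u + p = 9.918. δw = √(δu² + δp²) = √(0.359 + 0.0153) = 0.612, so δw/w = 0.0617.
Q is then a monomial in w, a:
δQ/Q = √((δw/w)² + (½·δa/a)²) = √(0.00380 + 0.00168) = 0.0740
Q = 25.07, so δQ = 0.0740 × 25.07 = 1.86.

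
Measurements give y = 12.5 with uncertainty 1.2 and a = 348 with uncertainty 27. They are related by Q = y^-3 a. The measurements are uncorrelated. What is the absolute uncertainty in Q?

0.0531

Since Q is a product/quotient, work with relative uncertainties:
  (-3·δy/y)² = (-3×0.0960)² = 0.0829;  (1·δa/a)² = (1×0.0776)² = 0.00602
δQ/Q = √(0.0890) = 0.298
Q = 0.178, so δQ = 0.298 × 0.178 = 0.0531.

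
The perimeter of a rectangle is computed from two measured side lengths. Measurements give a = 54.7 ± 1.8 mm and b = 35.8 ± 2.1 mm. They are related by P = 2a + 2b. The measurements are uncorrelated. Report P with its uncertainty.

Each term contributes (cᵢ δxᵢ)² to (δP)²:
  (2·δa)² = 13.0;  (2·δb)² = 17.6
δP = √(30.6) = 5.53 mm
P = 181 mm.

181 ± 5.53 mm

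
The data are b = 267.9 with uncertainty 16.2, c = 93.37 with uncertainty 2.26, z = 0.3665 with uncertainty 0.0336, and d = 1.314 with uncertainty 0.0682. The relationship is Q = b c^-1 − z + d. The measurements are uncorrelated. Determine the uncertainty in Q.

Let p = b·c^-1 = 2.869. δp/p = √((1·δb/b)² + (-1·δc/c)²) = √(0.00366 + 0.000586) = 0.0651, so δp = 0.187.
Q = p − z + d: δQ = √(δp² + δz² + δd²) = √(0.0349 + 0.00113 + 0.00465) = 0.202

0.202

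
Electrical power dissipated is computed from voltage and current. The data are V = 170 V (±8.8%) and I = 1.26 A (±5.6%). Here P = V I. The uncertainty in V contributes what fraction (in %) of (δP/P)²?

71.2%

(δP/P)² = (1·δV/V)² + (1·δI/I)²
  V term: (1×0.0880)² = 0.00774
  I term: (1×0.0560)² = 0.00314
Total = 0.0109. Share from V = 0.00774/0.0109 = 0.712.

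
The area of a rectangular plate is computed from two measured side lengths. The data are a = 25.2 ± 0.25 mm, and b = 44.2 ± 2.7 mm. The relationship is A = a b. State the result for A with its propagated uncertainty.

For a monomial A ∝ a, b, fractional errors add in quadrature:
  (1·δa/a)² = (1×0.00992)² = 9.84e-05;  (1·δb/b)² = (1×0.0611)² = 0.00373
δA/A = √(0.00383) = 0.0619
A = 1110 mm^2, so δA = 0.0619 × 1110 = 68.9 mm^2.

1110 ± 68.9 mm^2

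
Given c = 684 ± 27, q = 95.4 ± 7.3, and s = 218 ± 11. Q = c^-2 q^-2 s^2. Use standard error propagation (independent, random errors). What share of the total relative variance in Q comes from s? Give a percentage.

(δQ/Q)² = (-2·δc/c)² + (-2·δq/q)² + (2·δs/s)²
  c term: (-2×0.0395)² = 0.00623
  q term: (-2×0.0765)² = 0.0234
  s term: (2×0.0505)² = 0.0102
Total = 0.0398. Share from s = 0.0102/0.0398 = 0.256.

25.6%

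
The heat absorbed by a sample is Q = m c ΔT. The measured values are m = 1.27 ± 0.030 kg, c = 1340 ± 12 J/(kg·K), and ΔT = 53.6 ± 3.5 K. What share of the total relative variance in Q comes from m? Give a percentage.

11.4%

(δQ/Q)² = (1·δm/m)² + (1·δc/c)² + (1·δΔT/ΔT)²
  m term: (1×0.0236)² = 0.000558
  c term: (1×0.00896)² = 8.02e-05
  ΔT term: (1×0.0653)² = 0.00426
Total = 0.00490. Share from m = 0.000558/0.00490 = 0.114.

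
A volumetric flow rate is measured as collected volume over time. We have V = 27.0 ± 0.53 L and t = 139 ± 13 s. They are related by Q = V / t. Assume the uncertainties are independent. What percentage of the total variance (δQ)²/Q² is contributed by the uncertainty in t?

95.8%

(δQ/Q)² = (1·δV/V)² + (-1·δt/t)²
  V term: (1×0.0196)² = 0.000385
  t term: (-1×0.0935)² = 0.00875
Total = 0.00913. Share from t = 0.00875/0.00913 = 0.958.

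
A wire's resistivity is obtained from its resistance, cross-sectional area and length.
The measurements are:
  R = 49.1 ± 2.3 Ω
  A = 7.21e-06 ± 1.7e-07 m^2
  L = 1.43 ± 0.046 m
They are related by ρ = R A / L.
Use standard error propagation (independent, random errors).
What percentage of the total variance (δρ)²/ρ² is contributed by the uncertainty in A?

(δρ/ρ)² = (1·δR/R)² + (1·δA/A)² + (-1·δL/L)²
  R term: (1×0.0468)² = 0.00219
  A term: (1×0.0236)² = 0.000556
  L term: (-1×0.0322)² = 0.00103
Total = 0.00378. Share from A = 0.000556/0.00378 = 0.147.

14.7%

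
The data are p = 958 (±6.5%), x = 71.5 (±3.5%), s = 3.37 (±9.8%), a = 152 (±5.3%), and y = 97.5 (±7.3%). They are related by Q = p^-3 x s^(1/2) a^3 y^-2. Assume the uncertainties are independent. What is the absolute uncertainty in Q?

1.64e-05

Products/powers → add relative errors in quadrature, weighted by exponent:
  (-3·δp/p)² = (-3×0.0650)² = 0.0380;  (1·δx/x)² = (1×0.0350)² = 0.00123;  (½·δs/s)² = (0.5×0.0980)² = 0.00240;  (3·δa/a)² = (3×0.0530)² = 0.0253;  (-2·δy/y)² = (-2×0.0730)² = 0.0213
δQ/Q = √(0.0882) = 0.297
Q = 5.52e-05, so δQ = 0.297 × 5.52e-05 = 1.64e-05.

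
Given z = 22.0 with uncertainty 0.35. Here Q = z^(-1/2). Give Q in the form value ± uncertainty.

0.213 ± 0.00170

Relative error in a monomial: (δQ/Q)² = Σ (nᵢ · δxᵢ/xᵢ)².
  (−½·δz/z)² = (-0.5×0.0159)² = 6.33e-05
δQ/Q = √(6.33e-05) = 0.00795
Q = 0.213, so δQ = 0.00795 × 0.213 = 0.00170.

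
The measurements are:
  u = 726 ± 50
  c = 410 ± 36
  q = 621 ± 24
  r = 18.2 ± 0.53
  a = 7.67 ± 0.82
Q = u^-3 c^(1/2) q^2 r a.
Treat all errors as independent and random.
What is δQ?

For a monomial Q ∝ u^-3, c^(1/2), q^2, r, a, fractional errors add in quadrature:
  (-3·δu/u)² = (-3×0.0689)² = 0.0427;  (½·δc/c)² = (0.5×0.0878)² = 0.00193;  (2·δq/q)² = (2×0.0386)² = 0.00597;  (1·δr/r)² = (1×0.0291)² = 0.000848;  (1·δa/a)² = (1×0.107)² = 0.0114
δQ/Q = √(0.0629) = 0.251
Q = 2.85, so δQ = 0.251 × 2.85 = 0.714.

0.714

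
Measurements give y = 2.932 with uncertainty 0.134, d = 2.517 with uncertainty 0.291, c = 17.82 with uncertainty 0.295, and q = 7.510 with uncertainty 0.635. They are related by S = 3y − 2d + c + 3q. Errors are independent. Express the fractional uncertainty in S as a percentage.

Absolute uncertainties add in quadrature for a linear combination:
  (3·δy)² = 0.162;  (2·δd)² = 0.339;  (δc)² = 0.0870;  (3·δq)² = 3.63
δS = √(4.22) = 2.05
S = 44.11, so δS/S = 2.05/44.11 = 0.0465.

4.65%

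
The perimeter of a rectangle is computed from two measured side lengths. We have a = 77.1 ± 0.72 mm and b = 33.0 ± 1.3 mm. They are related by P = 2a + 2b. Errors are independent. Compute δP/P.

P is a linear combination, so absolute uncertainties add in quadrature:
  (2·δa)² = 2.07;  (2·δb)² = 6.76
δP = √(8.83) = 2.97 mm
P = 220 mm, so δP/P = 2.97/220 = 0.0135.

0.0135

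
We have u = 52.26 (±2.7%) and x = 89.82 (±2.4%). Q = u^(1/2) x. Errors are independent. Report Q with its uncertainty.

649.3 ± 17.9

Q is a product of powers, so relative uncertainties combine in quadrature:
  (½·δu/u)² = (0.5×0.0270)² = 0.000182;  (1·δx/x)² = (1×0.0240)² = 0.000576
δQ/Q = √(0.000758) = 0.0275
Q = 649.3, so δQ = 0.0275 × 649.3 = 17.9.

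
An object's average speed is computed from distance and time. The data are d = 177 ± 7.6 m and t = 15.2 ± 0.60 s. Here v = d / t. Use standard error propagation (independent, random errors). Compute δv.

0.679 m/s

For a monomial v ∝ d, t^-1, fractional errors add in quadrature:
  (1·δd/d)² = (1×0.0429)² = 0.00184;  (-1·δt/t)² = (-1×0.0395)² = 0.00156
δv/v = √(0.00340) = 0.0583
v = 11.6 m/s, so δv = 0.0583 × 11.6 = 0.679 m/s.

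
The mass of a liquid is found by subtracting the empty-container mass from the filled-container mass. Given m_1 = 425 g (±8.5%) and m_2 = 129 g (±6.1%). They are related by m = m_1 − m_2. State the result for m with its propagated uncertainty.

296 ± 37.0 g

Sums and differences: (δm)² = Σ (cᵢ δxᵢ)².
  (δm_1)² = 1310;  (δm_2)² = 61.9
δm = √(1370) = 37.0 g
m = 296 g.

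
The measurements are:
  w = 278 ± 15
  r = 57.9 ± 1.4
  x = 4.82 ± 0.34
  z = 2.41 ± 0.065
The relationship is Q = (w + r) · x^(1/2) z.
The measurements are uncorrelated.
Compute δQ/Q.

0.0631

Let u = w + r = 336. δu = √(δw² + δr²) = √(225 + 1.96) = 15.1, so δu/u = 0.0449.
Q is then a monomial in u, x, z:
δQ/Q = √((δu/u)² + (½·δx/x)² + (1·δz/z)²) = √(0.00201 + 0.00124 + 0.000727) = 0.0631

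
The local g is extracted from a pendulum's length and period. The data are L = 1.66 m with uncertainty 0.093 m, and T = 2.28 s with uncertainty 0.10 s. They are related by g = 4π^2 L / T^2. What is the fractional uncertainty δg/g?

Relative error in a monomial: (δg/g)² = Σ (nᵢ · δxᵢ/xᵢ)².
  (1·δL/L)² = (1×0.0560)² = 0.00314;  (-2·δT/T)² = (-2×0.0439)² = 0.00769
δg/g = √(0.0108) = 0.104

0.104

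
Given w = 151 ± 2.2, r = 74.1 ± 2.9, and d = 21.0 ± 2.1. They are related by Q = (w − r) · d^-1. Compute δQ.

0.405

Let u = w − r = 76.9. δu = √(δw² + δr²) = √(4.84 + 8.41) = 3.64, so δu/u = 0.0473.
Q is then a monomial in u, d:
δQ/Q = √((δu/u)² + (-1·δd/d)²) = √(0.00224 + 0.0100) = 0.111
Q = 3.66, so δQ = 0.111 × 3.66 = 0.405.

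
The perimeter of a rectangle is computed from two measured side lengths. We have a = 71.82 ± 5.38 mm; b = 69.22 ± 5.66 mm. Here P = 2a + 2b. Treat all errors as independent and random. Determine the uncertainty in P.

15.6 mm

Absolute uncertainties add in quadrature for a linear combination:
  (2·δa)² = 116;  (2·δb)² = 128
δP = √(244) = 15.6 mm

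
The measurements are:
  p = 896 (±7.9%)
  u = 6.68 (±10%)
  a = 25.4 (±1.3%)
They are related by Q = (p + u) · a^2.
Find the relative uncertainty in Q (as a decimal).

0.0826

Let w = p + u = 903. δw = √(δp² + δu²) = √(5010 + 0.446) = 70.8, so δw/w = 0.0784.
Q is then a monomial in w, a:
δQ/Q = √((δw/w)² + (2·δa/a)²) = √(0.00615 + 0.000676) = 0.0826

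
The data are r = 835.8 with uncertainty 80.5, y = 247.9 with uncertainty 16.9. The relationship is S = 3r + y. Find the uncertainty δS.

242

Absolute uncertainties add in quadrature for a linear combination:
  (3·δr)² = 58300;  (δy)² = 286
δS = √(58600) = 242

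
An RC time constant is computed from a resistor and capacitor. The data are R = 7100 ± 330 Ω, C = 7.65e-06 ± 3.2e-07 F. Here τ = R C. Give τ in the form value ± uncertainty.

0.0543 ± 0.00340 s

Since τ is a product/quotient, work with relative uncertainties:
  (1·δR/R)² = (1×0.0465)² = 0.00216;  (1·δC/C)² = (1×0.0418)² = 0.00175
δτ/τ = √(0.00391) = 0.0625
τ = 0.0543 s, so δτ = 0.0625 × 0.0543 = 0.00340 s.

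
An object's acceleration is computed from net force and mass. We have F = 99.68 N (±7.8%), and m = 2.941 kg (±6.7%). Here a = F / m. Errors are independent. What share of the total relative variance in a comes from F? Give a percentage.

(δa/a)² = (1·δF/F)² + (-1·δm/m)²
  F term: (1×0.0780)² = 0.00608
  m term: (-1×0.0670)² = 0.00449
Total = 0.0106. Share from F = 0.00608/0.0106 = 0.575.

57.5%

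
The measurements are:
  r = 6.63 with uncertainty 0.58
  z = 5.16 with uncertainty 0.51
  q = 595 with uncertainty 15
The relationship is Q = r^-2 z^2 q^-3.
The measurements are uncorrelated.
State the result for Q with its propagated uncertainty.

(2.88 ± 0.790) × 10^-9

Since Q is a product/quotient, work with relative uncertainties:
  (-2·δr/r)² = (-2×0.0875)² = 0.0306;  (2·δz/z)² = (2×0.0988)² = 0.0391;  (-3·δq/q)² = (-3×0.0252)² = 0.00572
δQ/Q = √(0.0754) = 0.275
Q = 2.88e-09, so δQ = 0.275 × 2.88e-09 = 7.9e-10.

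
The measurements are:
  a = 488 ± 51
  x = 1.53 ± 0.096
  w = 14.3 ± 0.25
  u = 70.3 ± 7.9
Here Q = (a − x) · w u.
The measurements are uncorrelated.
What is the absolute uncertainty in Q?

Let h = a − x = 486. δh = √(δa² + δx²) = √(2600 + 0.00922) = 51.0, so δh/h = 0.105.
Q is then a monomial in h, w, u:
δQ/Q = √((δh/h)² + (1·δw/w)² + (1·δu/u)²) = √(0.0110 + 0.000306 + 0.0126) = 0.155
Q = 4.89e+05, so δQ = 0.155 × 4.89e+05 = 75600.

75600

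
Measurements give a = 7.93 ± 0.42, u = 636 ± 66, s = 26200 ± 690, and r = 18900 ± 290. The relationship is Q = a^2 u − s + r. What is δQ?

5980

Let p = a^2·u = 40000. δp/p = √((2·δa/a)² + (1·δu/u)²) = √(0.0112 + 0.0108) = 0.148, so δp = 5930.
Q = p − s + r: δQ = √(δp² + δs² + δr²) = √(3.52e+07 + 4.76e+05 + 84100) = 5980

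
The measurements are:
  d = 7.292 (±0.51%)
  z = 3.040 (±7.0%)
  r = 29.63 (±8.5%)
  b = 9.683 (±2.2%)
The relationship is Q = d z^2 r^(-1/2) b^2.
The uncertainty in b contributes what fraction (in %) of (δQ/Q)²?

(δQ/Q)² = (1·δd/d)² + (2·δz/z)² + (−½·δr/r)² + (2·δb/b)²
  d term: (1×0.00510)² = 2.6e-05
  z term: (2×0.0700)² = 0.0196
  r term: (-0.5×0.0850)² = 0.00181
  b term: (2×0.0220)² = 0.00194
Total = 0.0234. Share from b = 0.00194/0.0234 = 0.0828.

8.28%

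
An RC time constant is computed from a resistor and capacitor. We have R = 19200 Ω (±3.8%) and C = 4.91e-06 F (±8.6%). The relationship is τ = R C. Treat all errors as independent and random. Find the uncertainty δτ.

0.00886 s

τ is a product of powers, so relative uncertainties combine in quadrature:
  (1·δR/R)² = (1×0.0380)² = 0.00144;  (1·δC/C)² = (1×0.0860)² = 0.00740
δτ/τ = √(0.00884) = 0.0940
τ = 0.0943 s, so δτ = 0.0940 × 0.0943 = 0.00886 s.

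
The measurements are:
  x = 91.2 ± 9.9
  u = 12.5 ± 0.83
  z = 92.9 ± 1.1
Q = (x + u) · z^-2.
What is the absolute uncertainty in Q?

Let w = x + u = 104. δw = √(δx² + δu²) = √(98.0 + 0.689) = 9.93, so δw/w = 0.0958.
Q is then a monomial in w, z:
δQ/Q = √((δw/w)² + (-2·δz/z)²) = √(0.00918 + 0.000561) = 0.0987
Q = 0.0120, so δQ = 0.0987 × 0.0120 = 0.00119.

0.00119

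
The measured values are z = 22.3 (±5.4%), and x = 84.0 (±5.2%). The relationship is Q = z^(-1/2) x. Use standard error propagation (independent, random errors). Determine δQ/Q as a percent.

5.86%

Each factor contributes (exponent × relative error)² to (δQ/Q)²:
  (−½·δz/z)² = (-0.5×0.0540)² = 0.000729;  (1·δx/x)² = (1×0.0520)² = 0.00270
δQ/Q = √(0.00343) = 0.0586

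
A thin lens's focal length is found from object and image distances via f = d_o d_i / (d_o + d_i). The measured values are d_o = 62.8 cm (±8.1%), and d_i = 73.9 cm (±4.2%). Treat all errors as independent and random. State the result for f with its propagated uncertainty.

33.9 ± 1.62 cm

∂f/∂d_o = (d_i/(d_o+d_i))² = 0.292;  ∂f/∂d_i = (d_o/(d_o+d_i))² = 0.211
δf = √((∂f/∂d_o · δd_o)² + (∂f/∂d_i · δd_i)²) = √(2.21 + 0.429) = 1.62 cm
f = 33.9 cm.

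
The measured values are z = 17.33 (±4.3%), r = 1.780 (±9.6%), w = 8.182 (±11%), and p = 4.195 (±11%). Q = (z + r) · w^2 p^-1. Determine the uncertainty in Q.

Let u = z + r = 19.11. δu = √(δz² + δr²) = √(0.555 + 0.0292) = 0.765, so δu/u = 0.0400.
Q is then a monomial in u, w, p:
δQ/Q = √((δu/u)² + (2·δw/w)² + (-1·δp/p)²) = √(0.00160 + 0.0484 + 0.0121) = 0.249
Q = 305.0, so δQ = 0.249 × 305.0 = 76.0.

76.0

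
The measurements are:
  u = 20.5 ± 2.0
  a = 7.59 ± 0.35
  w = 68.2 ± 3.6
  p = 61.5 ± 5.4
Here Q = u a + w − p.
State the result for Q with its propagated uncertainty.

Let h = u·a = 156. δh/h = √((1·δu/u)² + (1·δa/a)²) = √(0.00952 + 0.00213) = 0.108, so δh = 16.8.
Q = h + w − p: δQ = √(δh² + δw² + δp²) = √(282 + 13.0 + 29.2) = 18.0
Q = 162.

162 ± 18.0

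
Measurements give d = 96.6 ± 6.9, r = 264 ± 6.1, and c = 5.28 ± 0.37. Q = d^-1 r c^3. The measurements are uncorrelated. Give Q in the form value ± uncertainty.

Q is a product of powers, so relative uncertainties combine in quadrature:
  (-1·δd/d)² = (-1×0.0714)² = 0.00510;  (1·δr/r)² = (1×0.0231)² = 0.000534;  (3·δc/c)² = (3×0.0701)² = 0.0442
δQ/Q = √(0.0498) = 0.223
Q = 402, so δQ = 0.223 × 402 = 89.8.

402 ± 89.8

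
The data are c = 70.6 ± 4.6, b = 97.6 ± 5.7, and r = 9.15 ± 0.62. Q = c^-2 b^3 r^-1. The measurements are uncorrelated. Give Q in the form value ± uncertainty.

For a monomial Q ∝ c^-2, b^3, r^-1, fractional errors add in quadrature:
  (-2·δc/c)² = (-2×0.0652)² = 0.0170;  (3·δb/b)² = (3×0.0584)² = 0.0307;  (-1·δr/r)² = (-1×0.0678)² = 0.00459
δQ/Q = √(0.0523) = 0.229
Q = 20.4, so δQ = 0.229 × 20.4 = 4.66.

20.4 ± 4.66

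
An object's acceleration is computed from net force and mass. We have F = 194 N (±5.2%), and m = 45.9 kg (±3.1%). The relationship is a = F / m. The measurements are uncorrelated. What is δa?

Since a is a product/quotient, work with relative uncertainties:
  (1·δF/F)² = (1×0.0520)² = 0.00270;  (-1·δm/m)² = (-1×0.0310)² = 0.000961
δa/a = √(0.00367) = 0.0605
a = 4.23 m/s^2, so δa = 0.0605 × 4.23 = 0.256 m/s^2.

0.256 m/s^2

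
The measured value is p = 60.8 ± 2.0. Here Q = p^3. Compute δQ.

Q is a product of powers, so relative uncertainties combine in quadrature:
  (3·δp/p)² = (3×0.0329)² = 0.00974
δQ/Q = √(0.00974) = 0.0987
Q = 2.25e+05, so δQ = 0.0987 × 2.25e+05 = 22200.

22200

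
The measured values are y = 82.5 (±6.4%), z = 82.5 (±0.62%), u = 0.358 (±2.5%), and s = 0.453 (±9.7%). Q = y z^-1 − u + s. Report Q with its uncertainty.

1.09 ± 0.0784

Let p = y·z^-1 = 1.00. δp/p = √((1·δy/y)² + (-1·δz/z)²) = √(0.00410 + 3.84e-05) = 0.0643, so δp = 0.0643.
Q = p − u + s: δQ = √(δp² + δu² + δs²) = √(0.00413 + 8.01e-05 + 0.00193) = 0.0784
Q = 1.09.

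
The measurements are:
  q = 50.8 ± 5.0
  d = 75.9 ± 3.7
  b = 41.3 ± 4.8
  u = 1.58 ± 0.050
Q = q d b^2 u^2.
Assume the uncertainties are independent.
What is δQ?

4.35e+06

Products/powers → add relative errors in quadrature, weighted by exponent:
  (1·δq/q)² = (1×0.0984)² = 0.00969;  (1·δd/d)² = (1×0.0487)² = 0.00238;  (2·δb/b)² = (2×0.116)² = 0.0540;  (2·δu/u)² = (2×0.0316)² = 0.00401
δQ/Q = √(0.0701) = 0.265
Q = 1.64e+07, so δQ = 0.265 × 1.64e+07 = 4.35e+06.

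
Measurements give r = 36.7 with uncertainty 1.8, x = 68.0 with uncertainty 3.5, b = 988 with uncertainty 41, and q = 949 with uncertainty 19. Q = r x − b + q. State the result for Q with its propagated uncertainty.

2460 ± 183

Let p = r·x = 2500. δp/p = √((1·δr/r)² + (1·δx/x)²) = √(0.00241 + 0.00265) = 0.0711, so δp = 177.
Q = p − b + q: δQ = √(δp² + δb² + δq²) = √(31500 + 1680 + 361) = 183
Q = 2460.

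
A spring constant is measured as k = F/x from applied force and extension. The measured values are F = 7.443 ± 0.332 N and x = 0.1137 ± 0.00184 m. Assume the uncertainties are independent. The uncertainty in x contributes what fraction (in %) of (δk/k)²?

11.6%

(δk/k)² = (1·δF/F)² + (-1·δx/x)²
  F term: (1×0.0446)² = 0.00199
  x term: (-1×0.0162)² = 0.000262
Total = 0.00225. Share from x = 0.000262/0.00225 = 0.116.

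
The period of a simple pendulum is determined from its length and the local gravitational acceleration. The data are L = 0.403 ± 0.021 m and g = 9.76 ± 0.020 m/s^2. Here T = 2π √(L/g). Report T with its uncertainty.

1.28 ± 0.0333 s

Since T is a product/quotient, work with relative uncertainties:
  (½·δL/L)² = (0.5×0.0521)² = 0.000679;  (−½·δg/g)² = (-0.5×0.00205)² = 1.05e-06
δT/T = √(0.000680) = 0.0261
T = 1.28 s, so δT = 0.0261 × 1.28 = 0.0333 s.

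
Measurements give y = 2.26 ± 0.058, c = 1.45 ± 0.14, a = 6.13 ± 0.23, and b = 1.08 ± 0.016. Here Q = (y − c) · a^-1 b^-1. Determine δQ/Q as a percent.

Let u = y − c = 0.810. δu = √(δy² + δc²) = √(0.00336 + 0.0196) = 0.152, so δu/u = 0.187.
Q is then a monomial in u, a, b:
δQ/Q = √((δu/u)² + (-1·δa/a)² + (-1·δb/b)²) = √(0.0350 + 0.00141 + 0.000219) = 0.191

19.1%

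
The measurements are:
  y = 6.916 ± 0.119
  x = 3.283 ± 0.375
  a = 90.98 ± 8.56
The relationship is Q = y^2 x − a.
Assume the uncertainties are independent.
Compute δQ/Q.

0.312

Let p = y^2·x = 157.0. δp/p = √((2·δy/y)² + (1·δx/x)²) = √(0.00118 + 0.0130) = 0.119, so δp = 18.7.
Q = p − a: δQ = √(δp² + δa²) = √(351 + 73.3) = 20.6
Q = 66.05, so δQ/Q = 20.6/66.05 = 0.312.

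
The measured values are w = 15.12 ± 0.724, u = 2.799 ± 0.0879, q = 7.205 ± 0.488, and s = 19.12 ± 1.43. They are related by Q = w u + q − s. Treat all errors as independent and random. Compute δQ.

Let p = w·u = 42.32. δp/p = √((1·δw/w)² + (1·δu/u)²) = √(0.00229 + 0.000986) = 0.0573, so δp = 2.42.
Q = p + q − s: δQ = √(δp² + δq² + δs²) = √(5.87 + 0.238 + 2.04) = 2.86

2.86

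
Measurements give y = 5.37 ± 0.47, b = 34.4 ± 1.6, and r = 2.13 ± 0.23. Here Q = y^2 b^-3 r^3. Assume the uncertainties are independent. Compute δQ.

0.00270

Each factor contributes (exponent × relative error)² to (δQ/Q)²:
  (2·δy/y)² = (2×0.0875)² = 0.0306;  (-3·δb/b)² = (-3×0.0465)² = 0.0195;  (3·δr/r)² = (3×0.108)² = 0.105
δQ/Q = √(0.155) = 0.394
Q = 0.00685, so δQ = 0.394 × 0.00685 = 0.00270.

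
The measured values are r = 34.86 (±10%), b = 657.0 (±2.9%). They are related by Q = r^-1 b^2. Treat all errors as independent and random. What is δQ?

Each factor contributes (exponent × relative error)² to (δQ/Q)²:
  (-1·δr/r)² = (-1×0.100)² = 0.0100;  (2·δb/b)² = (2×0.0290)² = 0.00336
δQ/Q = √(0.0134) = 0.116
Q = 12380, so δQ = 0.116 × 12380 = 1430.

1430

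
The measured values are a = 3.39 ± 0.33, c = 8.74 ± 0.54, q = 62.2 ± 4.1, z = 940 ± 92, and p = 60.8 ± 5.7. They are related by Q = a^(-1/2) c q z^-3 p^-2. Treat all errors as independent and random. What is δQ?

Relative error in a monomial: (δQ/Q)² = Σ (nᵢ · δxᵢ/xᵢ)².
  (−½·δa/a)² = (-0.5×0.0973)² = 0.00237;  (1·δc/c)² = (1×0.0618)² = 0.00382;  (1·δq/q)² = (1×0.0659)² = 0.00434;  (-3·δz/z)² = (-3×0.0979)² = 0.0862;  (-2·δp/p)² = (-2×0.0938)² = 0.0352
δQ/Q = √(0.132) = 0.363
Q = 9.62e-11, so δQ = 0.363 × 9.62e-11 = 3.49e-11.

3.49e-11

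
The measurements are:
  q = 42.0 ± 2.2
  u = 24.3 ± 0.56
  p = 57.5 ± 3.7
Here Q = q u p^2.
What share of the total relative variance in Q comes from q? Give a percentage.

(δQ/Q)² = (1·δq/q)² + (1·δu/u)² + (2·δp/p)²
  q term: (1×0.0524)² = 0.00274
  u term: (1×0.0230)² = 0.000531
  p term: (2×0.0643)² = 0.0166
Total = 0.0198. Share from q = 0.00274/0.0198 = 0.138.

13.8%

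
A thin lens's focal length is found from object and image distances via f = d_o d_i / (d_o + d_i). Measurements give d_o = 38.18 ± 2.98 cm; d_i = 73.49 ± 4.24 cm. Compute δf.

1.38 cm

∂f/∂d_o = (d_i/(d_o+d_i))² = 0.433;  ∂f/∂d_i = (d_o/(d_o+d_i))² = 0.117
δf = √((∂f/∂d_o · δd_o)² + (∂f/∂d_i · δd_i)²) = √(1.67 + 0.246) = 1.38 cm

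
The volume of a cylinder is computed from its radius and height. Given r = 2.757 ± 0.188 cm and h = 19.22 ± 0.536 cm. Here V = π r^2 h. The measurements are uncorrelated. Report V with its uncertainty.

459.0 ± 63.9 cm^3

Relative error in a monomial: (δV/V)² = Σ (nᵢ · δxᵢ/xᵢ)².
  (2·δr/r)² = (2×0.0682)² = 0.0186;  (1·δh/h)² = (1×0.0279)² = 0.000778
δV/V = √(0.0194) = 0.139
V = 459.0 cm^3, so δV = 0.139 × 459.0 = 63.9 cm^3.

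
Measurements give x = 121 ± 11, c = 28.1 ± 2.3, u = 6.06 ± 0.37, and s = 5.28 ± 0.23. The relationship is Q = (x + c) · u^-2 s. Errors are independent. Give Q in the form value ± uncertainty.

21.4 ± 3.21

Let w = x + c = 149. δw = √(δx² + δc²) = √(121 + 5.29) = 11.2, so δw/w = 0.0754.
Q is then a monomial in w, u, s:
δQ/Q = √((δw/w)² + (-2·δu/u)² + (1·δs/s)²) = √(0.00568 + 0.0149 + 0.00190) = 0.150
Q = 21.4, so δQ = 0.150 × 21.4 = 3.21.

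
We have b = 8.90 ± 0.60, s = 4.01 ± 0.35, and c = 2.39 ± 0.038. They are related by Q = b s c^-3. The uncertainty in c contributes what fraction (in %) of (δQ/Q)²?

15.8%

(δQ/Q)² = (1·δb/b)² + (1·δs/s)² + (-3·δc/c)²
  b term: (1×0.0674)² = 0.00454
  s term: (1×0.0873)² = 0.00762
  c term: (-3×0.0159)² = 0.00228
Total = 0.0144. Share from c = 0.00228/0.0144 = 0.158.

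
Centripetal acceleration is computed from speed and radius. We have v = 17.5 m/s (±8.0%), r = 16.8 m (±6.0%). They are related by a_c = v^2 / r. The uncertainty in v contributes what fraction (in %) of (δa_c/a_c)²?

87.7%

(δa_c/a_c)² = (2·δv/v)² + (-1·δr/r)²
  v term: (2×0.0800)² = 0.0256
  r term: (-1×0.0600)² = 0.00360
Total = 0.0292. Share from v = 0.0256/0.0292 = 0.877.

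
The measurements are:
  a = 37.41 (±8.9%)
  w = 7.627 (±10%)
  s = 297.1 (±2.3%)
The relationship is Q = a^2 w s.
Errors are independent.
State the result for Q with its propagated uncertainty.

(3.171 ± 0.652) × 10^6

Q is a product of powers, so relative uncertainties combine in quadrature:
  (2·δa/a)² = (2×0.0890)² = 0.0317;  (1·δw/w)² = (1×0.100)² = 0.0100;  (1·δs/s)² = (1×0.0230)² = 0.000529
δQ/Q = √(0.0422) = 0.205
Q = 3.171e+06, so δQ = 0.205 × 3.171e+06 = 6.52e+05.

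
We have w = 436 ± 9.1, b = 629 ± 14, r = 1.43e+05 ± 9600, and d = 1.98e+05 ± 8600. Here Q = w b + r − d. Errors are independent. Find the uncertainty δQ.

15400

Let p = w·b = 2.74e+05. δp/p = √((1·δw/w)² + (1·δb/b)²) = √(0.000436 + 0.000495) = 0.0305, so δp = 8370.
Q = p + r − d: δQ = √(δp² + δr² + δd²) = √(7e+07 + 9.22e+07 + 7.4e+07) = 15400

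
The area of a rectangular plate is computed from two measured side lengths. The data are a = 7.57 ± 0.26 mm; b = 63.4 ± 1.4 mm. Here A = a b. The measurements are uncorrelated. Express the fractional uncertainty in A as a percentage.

4.08%

For a monomial A ∝ a, b, fractional errors add in quadrature:
  (1·δa/a)² = (1×0.0343)² = 0.00118;  (1·δb/b)² = (1×0.0221)² = 0.000488
δA/A = √(0.00167) = 0.0408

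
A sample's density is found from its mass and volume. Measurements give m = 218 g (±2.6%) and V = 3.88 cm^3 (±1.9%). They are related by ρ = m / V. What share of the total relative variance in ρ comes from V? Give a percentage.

34.8%

(δρ/ρ)² = (1·δm/m)² + (-1·δV/V)²
  m term: (1×0.0260)² = 0.000676
  V term: (-1×0.0190)² = 0.000361
Total = 0.00104. Share from V = 0.000361/0.00104 = 0.348.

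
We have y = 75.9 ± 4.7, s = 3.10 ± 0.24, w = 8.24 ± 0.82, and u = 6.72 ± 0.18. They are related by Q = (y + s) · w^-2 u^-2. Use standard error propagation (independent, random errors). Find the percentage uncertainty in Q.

21.5%

Let h = y + s = 79.0. δh = √(δy² + δs²) = √(22.1 + 0.0576) = 4.71, so δh/h = 0.0596.
Q is then a monomial in h, w, u:
δQ/Q = √((δh/h)² + (-2·δw/w)² + (-2·δu/u)²) = √(0.00355 + 0.0396 + 0.00287) = 0.215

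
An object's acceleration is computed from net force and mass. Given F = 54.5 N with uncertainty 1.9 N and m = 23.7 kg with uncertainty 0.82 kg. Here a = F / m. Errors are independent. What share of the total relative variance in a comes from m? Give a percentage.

(δa/a)² = (1·δF/F)² + (-1·δm/m)²
  F term: (1×0.0349)² = 0.00122
  m term: (-1×0.0346)² = 0.00120
Total = 0.00241. Share from m = 0.00120/0.00241 = 0.496.

49.6%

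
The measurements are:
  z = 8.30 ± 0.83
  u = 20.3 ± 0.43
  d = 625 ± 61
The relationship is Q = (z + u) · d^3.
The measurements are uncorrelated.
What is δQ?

Let w = z + u = 28.6. δw = √(δz² + δu²) = √(0.689 + 0.185) = 0.935, so δw/w = 0.0327.
Q is then a monomial in w, d:
δQ/Q = √((δw/w)² + (3·δd/d)²) = √(0.00107 + 0.0857) = 0.295
Q = 6.98e+09, so δQ = 0.295 × 6.98e+09 = 2.06e+09.

2.06e+09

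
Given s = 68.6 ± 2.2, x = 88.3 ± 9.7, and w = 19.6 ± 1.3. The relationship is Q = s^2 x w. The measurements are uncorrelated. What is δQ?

1.17e+06

Since Q is a product/quotient, work with relative uncertainties:
  (2·δs/s)² = (2×0.0321)² = 0.00411;  (1·δx/x)² = (1×0.110)² = 0.0121;  (1·δw/w)² = (1×0.0663)² = 0.00440
δQ/Q = √(0.0206) = 0.143
Q = 8.14e+06, so δQ = 0.143 × 8.14e+06 = 1.17e+06.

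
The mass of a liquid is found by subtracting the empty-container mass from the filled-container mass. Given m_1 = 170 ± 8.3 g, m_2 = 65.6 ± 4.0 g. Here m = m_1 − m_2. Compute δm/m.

0.0883

Each term contributes (cᵢ δxᵢ)² to (δm)²:
  (δm_1)² = 68.9;  (δm_2)² = 16.0
δm = √(84.9) = 9.21 g
m = 104 g, so δm/m = 9.21/104 = 0.0883.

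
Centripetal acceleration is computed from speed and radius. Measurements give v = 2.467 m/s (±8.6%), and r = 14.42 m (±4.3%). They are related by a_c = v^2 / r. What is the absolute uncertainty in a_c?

0.0748 m/s^2

a_c is a product of powers, so relative uncertainties combine in quadrature:
  (2·δv/v)² = (2×0.0860)² = 0.0296;  (-1·δr/r)² = (-1×0.0430)² = 0.00185
δa_c/a_c = √(0.0314) = 0.177
a_c = 0.4221 m/s^2, so δa_c = 0.177 × 0.4221 = 0.0748 m/s^2.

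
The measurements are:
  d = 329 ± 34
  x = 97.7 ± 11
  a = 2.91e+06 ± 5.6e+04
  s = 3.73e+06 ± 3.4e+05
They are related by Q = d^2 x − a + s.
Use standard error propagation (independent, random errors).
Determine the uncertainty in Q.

2.51e+06

Let p = d^2·x = 1.06e+07. δp/p = √((2·δd/d)² + (1·δx/x)²) = √(0.0427 + 0.0127) = 0.235, so δp = 2.49e+06.
Q = p − a + s: δQ = √(δp² + δa² + δs²) = √(6.2e+12 + 3.14e+09 + 1.16e+11) = 2.51e+06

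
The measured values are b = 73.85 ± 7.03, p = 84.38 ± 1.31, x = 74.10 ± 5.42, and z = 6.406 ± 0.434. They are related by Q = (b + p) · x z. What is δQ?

8220

Let u = b + p = 158.2. δu = √(δb² + δp²) = √(49.4 + 1.72) = 7.15, so δu/u = 0.0452.
Q is then a monomial in u, x, z:
δQ/Q = √((δu/u)² + (1·δx/x)² + (1·δz/z)²) = √(0.00204 + 0.00535 + 0.00459) = 0.109
Q = 75110, so δQ = 0.109 × 75110 = 8220.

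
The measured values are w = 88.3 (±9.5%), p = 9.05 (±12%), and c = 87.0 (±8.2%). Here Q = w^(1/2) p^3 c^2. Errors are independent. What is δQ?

Each factor contributes (exponent × relative error)² to (δQ/Q)²:
  (½·δw/w)² = (0.5×0.0950)² = 0.00226;  (3·δp/p)² = (3×0.120)² = 0.130;  (2·δc/c)² = (2×0.0820)² = 0.0269
δQ/Q = √(0.159) = 0.398
Q = 5.27e+07, so δQ = 0.398 × 5.27e+07 = 2.1e+07.

2.1e+07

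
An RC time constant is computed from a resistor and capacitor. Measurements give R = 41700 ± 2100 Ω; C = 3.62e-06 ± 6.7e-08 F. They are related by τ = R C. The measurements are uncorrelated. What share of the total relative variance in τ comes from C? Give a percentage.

(δτ/τ)² = (1·δR/R)² + (1·δC/C)²
  R term: (1×0.0504)² = 0.00254
  C term: (1×0.0185)² = 0.000343
Total = 0.00288. Share from C = 0.000343/0.00288 = 0.119.

11.9%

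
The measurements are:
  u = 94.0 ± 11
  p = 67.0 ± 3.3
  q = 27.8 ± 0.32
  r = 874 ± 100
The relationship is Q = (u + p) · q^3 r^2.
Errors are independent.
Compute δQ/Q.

Let w = u + p = 161. δw = √(δu² + δp²) = √(121 + 10.9) = 11.5, so δw/w = 0.0713.
Q is then a monomial in w, q, r:
δQ/Q = √((δw/w)² + (3·δq/q)² + (2·δr/r)²) = √(0.00509 + 0.00119 + 0.0524) = 0.242

0.242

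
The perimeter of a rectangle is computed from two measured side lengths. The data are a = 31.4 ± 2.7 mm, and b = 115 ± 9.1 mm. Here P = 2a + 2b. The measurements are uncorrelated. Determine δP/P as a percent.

Each term contributes (cᵢ δxᵢ)² to (δP)²:
  (2·δa)² = 29.2;  (2·δb)² = 331
δP = √(360) = 19.0 mm
P = 293 mm, so δP/P = 19.0/293 = 0.0648.

6.48%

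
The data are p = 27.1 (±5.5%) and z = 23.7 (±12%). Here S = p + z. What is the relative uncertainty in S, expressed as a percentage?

Absolute uncertainties add in quadrature for a linear combination:
  (δp)² = 2.22;  (δz)² = 8.09
δS = √(10.3) = 3.21
S = 50.8, so δS/S = 3.21/50.8 = 0.0632.

6.32%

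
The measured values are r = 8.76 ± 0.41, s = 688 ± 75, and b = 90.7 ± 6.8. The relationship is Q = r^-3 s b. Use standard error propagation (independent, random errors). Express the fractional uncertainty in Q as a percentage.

Relative error in a monomial: (δQ/Q)² = Σ (nᵢ · δxᵢ/xᵢ)².
  (-3·δr/r)² = (-3×0.0468)² = 0.0197;  (1·δs/s)² = (1×0.109)² = 0.0119;  (1·δb/b)² = (1×0.0750)² = 0.00562
δQ/Q = √(0.0372) = 0.193

19.3%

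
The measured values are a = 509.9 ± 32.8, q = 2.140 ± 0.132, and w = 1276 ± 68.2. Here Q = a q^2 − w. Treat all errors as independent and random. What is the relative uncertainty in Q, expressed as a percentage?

31.3%

Let p = a·q^2 = 2335. δp/p = √((1·δa/a)² + (2·δq/q)²) = √(0.00414 + 0.0152) = 0.139, so δp = 325.
Q = p − w: δQ = √(δp² + δw²) = √(1.06e+05 + 4650) = 332
Q = 1059, so δQ/Q = 332/1059 = 0.313.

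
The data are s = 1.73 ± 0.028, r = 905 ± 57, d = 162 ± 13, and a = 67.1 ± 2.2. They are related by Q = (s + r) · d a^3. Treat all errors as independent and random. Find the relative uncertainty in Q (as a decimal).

0.142

Let u = s + r = 907. δu = √(δs² + δr²) = √(0.000784 + 3250) = 57.0, so δu/u = 0.0629.
Q is then a monomial in u, d, a:
δQ/Q = √((δu/u)² + (1·δd/d)² + (3·δa/a)²) = √(0.00395 + 0.00644 + 0.00967) = 0.142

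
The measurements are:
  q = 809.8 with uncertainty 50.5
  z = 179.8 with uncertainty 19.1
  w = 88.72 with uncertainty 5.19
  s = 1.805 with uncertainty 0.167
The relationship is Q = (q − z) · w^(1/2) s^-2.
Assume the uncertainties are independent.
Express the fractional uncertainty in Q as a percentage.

Let u = q − z = 630.0. δu = √(δq² + δz²) = √(2550 + 365) = 54.0, so δu/u = 0.0857.
Q is then a monomial in u, w, s:
δQ/Q = √((δu/u)² + (½·δw/w)² + (-2·δs/s)²) = √(0.00734 + 0.000856 + 0.0342) = 0.206

20.6%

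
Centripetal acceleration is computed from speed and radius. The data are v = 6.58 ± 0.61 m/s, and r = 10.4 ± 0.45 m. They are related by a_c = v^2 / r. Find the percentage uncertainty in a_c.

19.0%

For a monomial a_c ∝ v^2, r^-1, fractional errors add in quadrature:
  (2·δv/v)² = (2×0.0927)² = 0.0344;  (-1·δr/r)² = (-1×0.0433)² = 0.00187
δa_c/a_c = √(0.0362) = 0.190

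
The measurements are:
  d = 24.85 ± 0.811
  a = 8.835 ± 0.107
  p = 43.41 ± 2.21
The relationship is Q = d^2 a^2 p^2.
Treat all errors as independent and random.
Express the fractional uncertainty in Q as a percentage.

12.3%

Relative error in a monomial: (δQ/Q)² = Σ (nᵢ · δxᵢ/xᵢ)².
  (2·δd/d)² = (2×0.0326)² = 0.00426;  (2·δa/a)² = (2×0.0121)² = 0.000587;  (2·δp/p)² = (2×0.0509)² = 0.0104
δQ/Q = √(0.0152) = 0.123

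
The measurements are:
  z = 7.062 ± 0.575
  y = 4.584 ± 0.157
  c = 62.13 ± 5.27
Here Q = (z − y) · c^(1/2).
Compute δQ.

4.77

Let u = z − y = 2.478. δu = √(δz² + δy²) = √(0.331 + 0.0246) = 0.596, so δu/u = 0.241.
Q is then a monomial in u, c:
δQ/Q = √((δu/u)² + (½·δc/c)²) = √(0.0579 + 0.00180) = 0.244
Q = 19.53, so δQ = 0.244 × 19.53 = 4.77.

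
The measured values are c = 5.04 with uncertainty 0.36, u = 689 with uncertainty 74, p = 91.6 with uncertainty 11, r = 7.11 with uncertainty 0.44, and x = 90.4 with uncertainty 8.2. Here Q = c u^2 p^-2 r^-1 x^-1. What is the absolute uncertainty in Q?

0.154

Since Q is a product/quotient, work with relative uncertainties:
  (1·δc/c)² = (1×0.0714)² = 0.00510;  (2·δu/u)² = (2×0.107)² = 0.0461;  (-2·δp/p)² = (-2×0.120)² = 0.0577;  (-1·δr/r)² = (-1×0.0619)² = 0.00383;  (-1·δx/x)² = (-1×0.0907)² = 0.00823
δQ/Q = √(0.121) = 0.348
Q = 0.444, so δQ = 0.348 × 0.444 = 0.154.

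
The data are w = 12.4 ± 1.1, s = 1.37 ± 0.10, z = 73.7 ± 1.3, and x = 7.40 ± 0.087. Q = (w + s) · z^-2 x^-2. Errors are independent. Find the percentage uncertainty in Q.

9.07%

Let u = w + s = 13.8. δu = √(δw² + δs²) = √(1.21 + 0.0100) = 1.10, so δu/u = 0.0802.
Q is then a monomial in u, z, x:
δQ/Q = √((δu/u)² + (-2·δz/z)² + (-2·δx/x)²) = √(0.00643 + 0.00124 + 0.000553) = 0.0907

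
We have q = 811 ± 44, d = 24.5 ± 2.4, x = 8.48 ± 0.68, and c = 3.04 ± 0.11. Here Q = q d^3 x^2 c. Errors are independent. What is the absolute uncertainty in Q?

8.89e+08

For a monomial Q ∝ q, d^3, x^2, c, fractional errors add in quadrature:
  (1·δq/q)² = (1×0.0543)² = 0.00294;  (3·δd/d)² = (3×0.0980)² = 0.0864;  (2·δx/x)² = (2×0.0802)² = 0.0257;  (1·δc/c)² = (1×0.0362)² = 0.00131
δQ/Q = √(0.116) = 0.341
Q = 2.61e+09, so δQ = 0.341 × 2.61e+09 = 8.89e+08.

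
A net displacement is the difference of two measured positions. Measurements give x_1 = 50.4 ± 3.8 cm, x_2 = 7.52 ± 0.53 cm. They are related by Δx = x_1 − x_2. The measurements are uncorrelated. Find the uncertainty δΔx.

3.84 cm

Δx is a linear combination, so absolute uncertainties add in quadrature:
  (δx_1)² = 14.4;  (δx_2)² = 0.281
δΔx = √(14.7) = 3.84 cm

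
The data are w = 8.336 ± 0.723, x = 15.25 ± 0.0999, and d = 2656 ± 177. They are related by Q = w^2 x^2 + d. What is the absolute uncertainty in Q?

Let p = w^2·x^2 = 16160. δp/p = √((2·δw/w)² + (2·δx/x)²) = √(0.0301 + 0.000172) = 0.174, so δp = 2810.
Q = p + d: δQ = √(δp² + δd²) = √(7.9e+06 + 31300) = 2820

2820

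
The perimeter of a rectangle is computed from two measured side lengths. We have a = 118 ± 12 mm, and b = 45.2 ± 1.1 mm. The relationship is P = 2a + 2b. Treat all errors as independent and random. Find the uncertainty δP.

24.1 mm

Each term contributes (cᵢ δxᵢ)² to (δP)²:
  (2·δa)² = 576;  (2·δb)² = 4.84
δP = √(581) = 24.1 mm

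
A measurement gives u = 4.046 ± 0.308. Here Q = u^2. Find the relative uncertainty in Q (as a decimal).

0.152

Each factor contributes (exponent × relative error)² to (δQ/Q)²:
  (2·δu/u)² = (2×0.0761)² = 0.0232
δQ/Q = √(0.0232) = 0.152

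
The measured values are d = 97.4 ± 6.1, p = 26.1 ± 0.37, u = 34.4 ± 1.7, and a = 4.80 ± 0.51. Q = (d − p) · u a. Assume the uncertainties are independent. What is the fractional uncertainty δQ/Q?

Let w = d − p = 71.3. δw = √(δd² + δp²) = √(37.2 + 0.137) = 6.11, so δw/w = 0.0857.
Q is then a monomial in w, u, a:
δQ/Q = √((δw/w)² + (1·δu/u)² + (1·δa/a)²) = √(0.00735 + 0.00244 + 0.0113) = 0.145

0.145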